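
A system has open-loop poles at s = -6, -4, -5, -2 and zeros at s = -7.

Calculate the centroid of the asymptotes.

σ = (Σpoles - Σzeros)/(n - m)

σ = (Σpoles - Σzeros)/(n - m) = (-17 - (-7))/(4 - 1) = -10/3 = -3.33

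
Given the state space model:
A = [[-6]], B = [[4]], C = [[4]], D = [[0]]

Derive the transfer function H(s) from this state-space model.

(sI - A)⁻¹ = 1/(s + 6). H(s) = 4 × 4/(s + 6) + 0 = 16/(s + 6).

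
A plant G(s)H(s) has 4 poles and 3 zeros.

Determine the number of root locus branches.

Root locus has n branches where n = number of poles = 4.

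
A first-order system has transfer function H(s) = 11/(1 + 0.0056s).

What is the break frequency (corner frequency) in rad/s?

Corner frequency = 1/τ = 1/0.0056 = 178.571 rad/s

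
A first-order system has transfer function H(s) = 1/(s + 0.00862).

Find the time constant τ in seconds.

For H(s) = 1/(s + 1/τ), the pole is at -1/τ = -0.00862, so τ = 1/0.00862 = 116 s.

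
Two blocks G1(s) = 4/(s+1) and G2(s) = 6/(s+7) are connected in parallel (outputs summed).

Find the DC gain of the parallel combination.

Parallel: G_eq = G1 + G2. DC gain = G1(0) + G2(0) = 4/1 + 6/7 = 4 + 0.8571 = 4.8571.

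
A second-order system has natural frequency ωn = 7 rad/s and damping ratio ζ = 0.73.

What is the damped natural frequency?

ωd = ωn√(1 - ζ²) = 7√(1 - 0.73²) = 4.78 rad/s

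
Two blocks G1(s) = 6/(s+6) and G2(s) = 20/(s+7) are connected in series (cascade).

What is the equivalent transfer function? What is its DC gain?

Series: multiply transfer functions. G_eq = 6/(s+6) × 20/(s+7) = 120/((s+6)(s+7)). DC gain = 120/(6×7) = 2.8571.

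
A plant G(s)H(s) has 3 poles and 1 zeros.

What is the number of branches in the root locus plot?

Root locus has n branches where n = number of poles = 3.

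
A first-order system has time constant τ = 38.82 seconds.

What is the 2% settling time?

For first-order system, 2% settling time ≈ 4τ = 4 × 38.82 = 155.28 s.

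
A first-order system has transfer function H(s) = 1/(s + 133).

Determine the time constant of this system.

For H(s) = 1/(s + 1/τ), the pole is at -1/τ = -133, so τ = 1/133 = 0.0075 s.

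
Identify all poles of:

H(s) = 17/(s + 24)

Pole is where denominator = 0: s + 24 = 0, so s = -24.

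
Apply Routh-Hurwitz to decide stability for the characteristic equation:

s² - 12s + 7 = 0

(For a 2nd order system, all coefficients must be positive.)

Coefficients: 1, -12, 7. b=-12 not positive, so system is unstable.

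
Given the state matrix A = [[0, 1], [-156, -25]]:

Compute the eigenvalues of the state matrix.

det(A - λI) = λ² - (-25)λ + 156 = (λ - (-13))(λ - (-12)). Eigenvalues: -13, -12.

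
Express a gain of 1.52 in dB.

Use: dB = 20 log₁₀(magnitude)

dB = 20 log₁₀(1.52) = 3.6 dB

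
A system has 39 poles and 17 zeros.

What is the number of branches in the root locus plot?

Root locus has n branches where n = number of poles = 39.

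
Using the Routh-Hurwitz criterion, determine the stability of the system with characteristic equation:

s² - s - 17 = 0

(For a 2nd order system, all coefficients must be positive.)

Coefficients: 1, -1, -17. b=-1, c=-17 not positive, so system is unstable.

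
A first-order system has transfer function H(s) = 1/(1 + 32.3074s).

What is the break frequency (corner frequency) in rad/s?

Corner frequency = 1/τ = 1/32.3074 = 0.031 rad/s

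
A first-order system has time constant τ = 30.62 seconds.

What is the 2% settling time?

For first-order system, 2% settling time ≈ 4τ = 4 × 30.62 = 122.48 s.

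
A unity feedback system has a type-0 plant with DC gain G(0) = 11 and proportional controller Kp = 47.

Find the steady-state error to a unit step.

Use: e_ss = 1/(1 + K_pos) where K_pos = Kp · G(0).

K_pos = Kp · G(0) = 47 × 11 = 517. e_ss = 1/(1 + 517) = 0.0019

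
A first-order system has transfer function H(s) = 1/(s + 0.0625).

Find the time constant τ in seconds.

For H(s) = 1/(s + 1/τ), the pole is at -1/τ = -0.0625, so τ = 1/0.0625 = 16 s.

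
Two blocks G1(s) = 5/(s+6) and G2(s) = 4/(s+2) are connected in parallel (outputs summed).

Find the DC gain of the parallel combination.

Parallel: G_eq = G1 + G2. DC gain = G1(0) + G2(0) = 5/6 + 4/2 = 0.8333 + 2 = 2.8333.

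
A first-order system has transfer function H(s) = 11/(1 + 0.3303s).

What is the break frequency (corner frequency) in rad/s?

Corner frequency = 1/τ = 1/0.3303 = 3.028 rad/s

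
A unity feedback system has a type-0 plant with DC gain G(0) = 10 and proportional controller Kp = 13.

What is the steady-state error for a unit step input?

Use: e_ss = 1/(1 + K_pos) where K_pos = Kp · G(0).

K_pos = Kp · G(0) = 13 × 10 = 130. e_ss = 1/(1 + 130) = 0.0076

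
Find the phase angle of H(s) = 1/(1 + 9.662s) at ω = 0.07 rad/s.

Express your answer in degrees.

Phase = -arctan(ωτ) = -arctan(0.07 × 9.662) = -34.1°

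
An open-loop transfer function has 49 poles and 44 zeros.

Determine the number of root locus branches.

Root locus has n branches where n = number of poles = 49.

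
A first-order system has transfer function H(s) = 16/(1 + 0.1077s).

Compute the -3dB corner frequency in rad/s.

Corner frequency = 1/τ = 1/0.1077 = 9.285 rad/s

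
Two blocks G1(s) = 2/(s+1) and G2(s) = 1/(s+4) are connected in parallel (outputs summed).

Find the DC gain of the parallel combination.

Parallel: G_eq = G1 + G2. DC gain = G1(0) + G2(0) = 2/1 + 1/4 = 2 + 0.25 = 2.25.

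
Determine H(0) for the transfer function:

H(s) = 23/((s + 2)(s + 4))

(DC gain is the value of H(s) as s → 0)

DC gain = H(0) = 23/(2 × 4) = 23/8 = 2.875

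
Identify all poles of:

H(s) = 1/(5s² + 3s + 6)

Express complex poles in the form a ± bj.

Discriminant = 3² - 4×5×6 = 9 - 120 = -111 < 0, so the poles are a complex conjugate pair s = (-3 ± j√111)/(2×5). Real part = -3/(2×5) = -3/10 = -0.3; imaginary part = ±√111/(2×5) ≈ 1.0536. Poles: s = -0.3 ± 1.0536j.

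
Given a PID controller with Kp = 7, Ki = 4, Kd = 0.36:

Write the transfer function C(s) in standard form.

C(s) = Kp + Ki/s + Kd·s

Substituting values: C(s) = 7 + 4/s + 0.36s = (0.36s² + 7s + 4)/s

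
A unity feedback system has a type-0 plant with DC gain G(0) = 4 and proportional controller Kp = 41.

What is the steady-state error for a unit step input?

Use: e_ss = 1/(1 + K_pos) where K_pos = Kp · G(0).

K_pos = Kp · G(0) = 41 × 4 = 164. e_ss = 1/(1 + 164) = 0.0061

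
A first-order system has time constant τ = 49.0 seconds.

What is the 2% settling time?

For first-order system, 2% settling time ≈ 4τ = 4 × 49.0 = 196.0 s.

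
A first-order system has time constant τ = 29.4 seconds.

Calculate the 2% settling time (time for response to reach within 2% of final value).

For first-order system, 2% settling time ≈ 4τ = 4 × 29.4 = 117.6 s.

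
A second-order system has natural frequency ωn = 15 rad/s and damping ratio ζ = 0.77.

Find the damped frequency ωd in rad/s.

ωd = ωn√(1 - ζ²) = 15√(1 - 0.77²) = 9.57 rad/s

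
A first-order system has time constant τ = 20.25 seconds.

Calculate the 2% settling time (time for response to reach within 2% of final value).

For first-order system, 2% settling time ≈ 4τ = 4 × 20.25 = 81.0 s.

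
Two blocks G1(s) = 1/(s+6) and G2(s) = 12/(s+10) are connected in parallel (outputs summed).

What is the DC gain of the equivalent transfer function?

Parallel: G_eq = G1 + G2. DC gain = G1(0) + G2(0) = 1/6 + 12/10 = 0.1667 + 1.2 = 1.3667.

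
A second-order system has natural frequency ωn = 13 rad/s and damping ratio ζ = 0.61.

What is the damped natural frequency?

ωd = ωn√(1 - ζ²) = 13√(1 - 0.61²) = 10.3 rad/s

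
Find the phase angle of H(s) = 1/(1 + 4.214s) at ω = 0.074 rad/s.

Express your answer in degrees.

Phase = -arctan(ωτ) = -arctan(0.074 × 4.214) = -17.3°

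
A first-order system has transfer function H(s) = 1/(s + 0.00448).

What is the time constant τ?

For H(s) = 1/(s + 1/τ), the pole is at -1/τ = -0.00448, so τ = 1/0.00448 = 223.2 s.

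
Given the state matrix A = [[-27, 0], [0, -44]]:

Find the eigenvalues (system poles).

For diagonal matrix, eigenvalues are diagonal entries: λ₁ = -27, λ₂ = -44.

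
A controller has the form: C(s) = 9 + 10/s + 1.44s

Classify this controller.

This is a Proportional-Integral-Derivative (PID) controller.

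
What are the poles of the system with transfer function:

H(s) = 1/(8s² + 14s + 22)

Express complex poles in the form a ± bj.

Discriminant = 14² - 4×8×22 = 196 - 704 = -508 < 0, so the poles are a complex conjugate pair s = (-14 ± j√508)/(2×8). Real part = -14/(2×8) = -14/16 = -0.875; imaginary part = ±√508/(2×8) ≈ 1.4087. Poles: s = -0.875 ± 1.4087j.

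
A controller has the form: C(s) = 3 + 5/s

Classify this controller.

This is a Proportional-Integral (PI) controller.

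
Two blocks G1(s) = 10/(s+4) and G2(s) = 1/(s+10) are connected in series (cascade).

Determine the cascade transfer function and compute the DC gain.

Series: multiply transfer functions. G_eq = 10/(s+4) × 1/(s+10) = 10/((s+4)(s+10)). DC gain = 10/(4×10) = 0.25.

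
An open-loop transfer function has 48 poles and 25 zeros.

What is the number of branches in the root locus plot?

Root locus has n branches where n = number of poles = 48.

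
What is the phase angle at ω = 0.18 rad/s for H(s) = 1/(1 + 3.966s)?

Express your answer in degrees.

Phase = -arctan(ωτ) = -arctan(0.18 × 3.966) = -35.5°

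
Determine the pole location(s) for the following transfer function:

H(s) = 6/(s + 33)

Pole is where denominator = 0: s + 33 = 0, so s = -33.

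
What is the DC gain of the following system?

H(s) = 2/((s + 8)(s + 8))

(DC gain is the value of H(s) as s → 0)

DC gain = H(0) = 2/(8 × 8) = 2/64 = 0.03125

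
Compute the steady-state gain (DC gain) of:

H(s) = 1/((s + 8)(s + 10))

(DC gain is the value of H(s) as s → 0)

DC gain = H(0) = 1/(8 × 10) = 1/80 = 0.0125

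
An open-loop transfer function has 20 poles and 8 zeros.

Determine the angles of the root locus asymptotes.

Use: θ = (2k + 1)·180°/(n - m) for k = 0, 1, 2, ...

n - m = 20 - 8 = 12. Angles: θk = (2k + 1)·180°/12 = 15°, 45°, 75°, 105°, 135°, 165°, 195°, 225°, 255°, 285°, 315°, 345°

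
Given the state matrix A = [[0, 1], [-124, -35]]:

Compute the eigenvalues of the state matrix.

det(A - λI) = λ² - (-35)λ + 124 = (λ - (-31))(λ - (-4)). Eigenvalues: -31, -4.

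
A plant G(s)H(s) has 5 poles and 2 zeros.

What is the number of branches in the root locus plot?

Root locus has n branches where n = number of poles = 5.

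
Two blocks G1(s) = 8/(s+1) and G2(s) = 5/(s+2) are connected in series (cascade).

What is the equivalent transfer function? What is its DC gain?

Series: multiply transfer functions. G_eq = 8/(s+1) × 5/(s+2) = 40/((s+1)(s+2)). DC gain = 40/(1×2) = 20.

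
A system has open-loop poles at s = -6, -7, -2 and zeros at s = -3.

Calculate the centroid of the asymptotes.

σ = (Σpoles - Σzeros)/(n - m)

σ = (Σpoles - Σzeros)/(n - m) = (-15 - (-3))/(3 - 1) = -12/2 = -6.0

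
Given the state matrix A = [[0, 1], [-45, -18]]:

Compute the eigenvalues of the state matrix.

det(A - λI) = λ² - (-18)λ + 45 = (λ - (-3))(λ - (-15)). Eigenvalues: -3, -15.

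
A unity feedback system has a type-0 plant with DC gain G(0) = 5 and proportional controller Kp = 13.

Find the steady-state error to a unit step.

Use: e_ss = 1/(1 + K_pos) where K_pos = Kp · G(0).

K_pos = Kp · G(0) = 13 × 5 = 65. e_ss = 1/(1 + 65) = 0.0152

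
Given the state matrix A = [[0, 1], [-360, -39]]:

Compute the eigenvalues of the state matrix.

det(A - λI) = λ² - (-39)λ + 360 = (λ - (-24))(λ - (-15)). Eigenvalues: -24, -15.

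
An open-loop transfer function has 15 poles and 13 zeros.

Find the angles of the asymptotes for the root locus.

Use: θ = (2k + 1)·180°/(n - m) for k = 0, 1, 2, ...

n - m = 15 - 13 = 2. Angles: θk = (2k + 1)·180°/2 = 90°, 270°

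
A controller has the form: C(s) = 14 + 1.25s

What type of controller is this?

This is a Proportional-Derivative (PD) controller.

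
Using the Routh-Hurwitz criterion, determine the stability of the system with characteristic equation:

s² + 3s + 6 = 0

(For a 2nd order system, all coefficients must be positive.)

Coefficients: 1, 3, 6. All positive, so system is stable.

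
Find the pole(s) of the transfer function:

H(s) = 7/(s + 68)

Pole is where denominator = 0: s + 68 = 0, so s = -68.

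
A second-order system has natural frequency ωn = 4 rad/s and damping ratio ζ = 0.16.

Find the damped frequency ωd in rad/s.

ωd = ωn√(1 - ζ²) = 4√(1 - 0.16²) = 3.95 rad/s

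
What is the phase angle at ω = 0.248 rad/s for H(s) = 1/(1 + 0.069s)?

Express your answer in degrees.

Phase = -arctan(ωτ) = -arctan(0.248 × 0.069) = -1.0°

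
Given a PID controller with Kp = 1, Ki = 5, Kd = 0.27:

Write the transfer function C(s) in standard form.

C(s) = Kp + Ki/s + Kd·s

Substituting values: C(s) = 1 + 5/s + 0.27s = (0.27s² + s + 5)/s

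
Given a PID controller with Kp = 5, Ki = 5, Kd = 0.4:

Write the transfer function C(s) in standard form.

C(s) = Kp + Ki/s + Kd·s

Substituting values: C(s) = 5 + 5/s + 0.4s = (0.4s² + 5s + 5)/s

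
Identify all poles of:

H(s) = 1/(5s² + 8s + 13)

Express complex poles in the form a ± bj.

Discriminant = 8² - 4×5×13 = 64 - 260 = -196 < 0, so the poles are a complex conjugate pair s = (-8 ± j√196)/(2×5). Real part = -8/(2×5) = -8/10 = -0.8; imaginary part = ±√196/(2×5) = 14/10 = 1.4. Poles: s = -0.8 ± 1.4j.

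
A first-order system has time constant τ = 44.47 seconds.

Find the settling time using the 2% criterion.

For first-order system, 2% settling time ≈ 4τ = 4 × 44.47 = 177.88 s.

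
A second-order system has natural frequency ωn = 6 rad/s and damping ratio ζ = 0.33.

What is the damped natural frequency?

ωd = ωn√(1 - ζ²) = 6√(1 - 0.33²) = 5.66 rad/s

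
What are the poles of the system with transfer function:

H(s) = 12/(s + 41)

Pole is where denominator = 0: s + 41 = 0, so s = -41.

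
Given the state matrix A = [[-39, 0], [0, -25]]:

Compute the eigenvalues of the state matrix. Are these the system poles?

For diagonal matrix, eigenvalues are diagonal entries: λ₁ = -39, λ₂ = -25. Eigenvalues of A = system poles.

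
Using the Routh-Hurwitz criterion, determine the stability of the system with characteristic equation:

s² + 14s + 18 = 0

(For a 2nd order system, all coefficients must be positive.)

Coefficients: 1, 14, 18. All positive, so system is stable.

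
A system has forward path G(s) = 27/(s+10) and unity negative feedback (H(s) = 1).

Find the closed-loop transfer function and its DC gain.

T(s) = G/(1+GH) = [27/(s+10)] / [1 + 27/(s+10)] = 27/(s+10+27) = 27/(s+37). DC gain = 27/37 = 0.7297.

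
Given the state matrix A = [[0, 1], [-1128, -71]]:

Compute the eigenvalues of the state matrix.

det(A - λI) = λ² - (-71)λ + 1128 = (λ - (-47))(λ - (-24)). Eigenvalues: -47, -24.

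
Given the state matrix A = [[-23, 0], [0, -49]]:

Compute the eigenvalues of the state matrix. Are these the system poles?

For diagonal matrix, eigenvalues are diagonal entries: λ₁ = -23, λ₂ = -49. Eigenvalues of A = system poles.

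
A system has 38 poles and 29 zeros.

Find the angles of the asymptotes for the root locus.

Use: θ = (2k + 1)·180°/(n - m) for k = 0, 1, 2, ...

n - m = 38 - 29 = 9. Angles: θk = (2k + 1)·180°/9 = 20°, 60°, 100°, 140°, 180°, 220°, 260°, 300°, 340°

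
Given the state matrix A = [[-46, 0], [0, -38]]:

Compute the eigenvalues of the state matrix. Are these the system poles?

For diagonal matrix, eigenvalues are diagonal entries: λ₁ = -46, λ₂ = -38. Eigenvalues of A = system poles.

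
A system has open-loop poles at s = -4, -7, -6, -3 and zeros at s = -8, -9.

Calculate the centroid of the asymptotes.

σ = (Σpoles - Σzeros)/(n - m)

σ = (Σpoles - Σzeros)/(n - m) = (-20 - (-17))/(4 - 2) = -3/2 = -1.5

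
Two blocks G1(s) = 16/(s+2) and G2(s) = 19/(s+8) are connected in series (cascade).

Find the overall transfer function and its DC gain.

Series: multiply transfer functions. G_eq = 16/(s+2) × 19/(s+8) = 304/((s+2)(s+8)). DC gain = 304/(2×8) = 19.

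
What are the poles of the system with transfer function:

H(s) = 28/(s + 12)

Pole is where denominator = 0: s + 12 = 0, so s = -12.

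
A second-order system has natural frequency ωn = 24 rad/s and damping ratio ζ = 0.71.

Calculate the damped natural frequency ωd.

ωd = ωn√(1 - ζ²) = 24√(1 - 0.71²) = 16.9 rad/s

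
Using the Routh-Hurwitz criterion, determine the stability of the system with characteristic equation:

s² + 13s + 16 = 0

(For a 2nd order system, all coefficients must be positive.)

Coefficients: 1, 13, 16. All positive, so system is stable.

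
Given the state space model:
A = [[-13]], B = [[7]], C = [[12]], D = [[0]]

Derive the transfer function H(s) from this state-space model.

(sI - A)⁻¹ = 1/(s + 13). H(s) = 12 × 7/(s + 13) + 0 = 84/(s + 13).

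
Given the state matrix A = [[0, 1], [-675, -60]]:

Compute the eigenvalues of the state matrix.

det(A - λI) = λ² - (-60)λ + 675 = (λ - (-45))(λ - (-15)). Eigenvalues: -45, -15.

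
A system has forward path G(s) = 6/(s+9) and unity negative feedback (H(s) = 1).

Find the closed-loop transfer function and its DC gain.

T(s) = G/(1+GH) = [6/(s+9)] / [1 + 6/(s+9)] = 6/(s+9+6) = 6/(s+15). DC gain = 6/15 = 0.4.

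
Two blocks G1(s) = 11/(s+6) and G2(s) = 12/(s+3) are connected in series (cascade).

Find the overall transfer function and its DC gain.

Series: multiply transfer functions. G_eq = 11/(s+6) × 12/(s+3) = 132/((s+6)(s+3)). DC gain = 132/(6×3) = 7.3333.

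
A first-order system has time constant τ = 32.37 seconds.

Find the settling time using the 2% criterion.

For first-order system, 2% settling time ≈ 4τ = 4 × 32.37 = 129.48 s.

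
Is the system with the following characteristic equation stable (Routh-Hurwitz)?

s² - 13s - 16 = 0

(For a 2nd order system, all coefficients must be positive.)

Coefficients: 1, -13, -16. b=-13, c=-16 not positive, so system is unstable.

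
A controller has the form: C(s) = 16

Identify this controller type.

This is a Proportional (P) controller.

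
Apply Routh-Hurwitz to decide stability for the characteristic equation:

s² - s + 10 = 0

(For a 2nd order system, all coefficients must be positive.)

Coefficients: 1, -1, 10. b=-1 not positive, so system is unstable.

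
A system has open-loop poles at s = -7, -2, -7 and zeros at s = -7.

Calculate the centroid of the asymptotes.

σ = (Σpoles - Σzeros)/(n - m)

σ = (Σpoles - Σzeros)/(n - m) = (-16 - (-7))/(3 - 1) = -9/2 = -4.5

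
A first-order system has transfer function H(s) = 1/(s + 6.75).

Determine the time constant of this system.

For H(s) = 1/(s + 1/τ), the pole is at -1/τ = -6.75, so τ = 1/6.75 = 0.1481 s.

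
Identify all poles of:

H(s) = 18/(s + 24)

Pole is where denominator = 0: s + 24 = 0, so s = -24.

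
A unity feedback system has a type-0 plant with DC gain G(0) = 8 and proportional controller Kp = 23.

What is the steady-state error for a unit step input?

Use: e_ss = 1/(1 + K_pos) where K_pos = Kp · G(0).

K_pos = Kp · G(0) = 23 × 8 = 184. e_ss = 1/(1 + 184) = 0.0054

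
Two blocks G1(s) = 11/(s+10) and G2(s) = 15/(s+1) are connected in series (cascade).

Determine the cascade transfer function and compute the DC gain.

Series: multiply transfer functions. G_eq = 11/(s+10) × 15/(s+1) = 165/((s+10)(s+1)). DC gain = 165/(10×1) = 16.5.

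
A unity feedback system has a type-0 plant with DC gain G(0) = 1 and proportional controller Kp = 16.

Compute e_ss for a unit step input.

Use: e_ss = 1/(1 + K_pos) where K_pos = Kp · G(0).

K_pos = Kp · G(0) = 16 × 1 = 16. e_ss = 1/(1 + 16) = 0.0588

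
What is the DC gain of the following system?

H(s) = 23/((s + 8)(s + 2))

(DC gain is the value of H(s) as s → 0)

DC gain = H(0) = 23/(8 × 2) = 23/16 = 1.4375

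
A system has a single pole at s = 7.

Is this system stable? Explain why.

Pole at s = 7 is in the right half-plane. Unstable.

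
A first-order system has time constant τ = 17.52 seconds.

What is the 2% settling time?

For first-order system, 2% settling time ≈ 4τ = 4 × 17.52 = 70.08 s.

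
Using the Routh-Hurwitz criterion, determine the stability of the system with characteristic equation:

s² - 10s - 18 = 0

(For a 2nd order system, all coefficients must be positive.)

Coefficients: 1, -10, -18. b=-10, c=-18 not positive, so system is unstable.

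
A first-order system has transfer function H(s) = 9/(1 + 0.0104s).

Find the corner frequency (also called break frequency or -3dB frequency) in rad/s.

Corner frequency = 1/τ = 1/0.0104 = 96.154 rad/s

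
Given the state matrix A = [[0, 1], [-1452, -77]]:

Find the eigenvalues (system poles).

det(A - λI) = λ² - (-77)λ + 1452 = (λ - (-33))(λ - (-44)). Eigenvalues: -33, -44.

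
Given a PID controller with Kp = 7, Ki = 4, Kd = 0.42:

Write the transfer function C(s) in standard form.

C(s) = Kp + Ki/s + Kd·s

Substituting values: C(s) = 7 + 4/s + 0.42s = (0.42s² + 7s + 4)/s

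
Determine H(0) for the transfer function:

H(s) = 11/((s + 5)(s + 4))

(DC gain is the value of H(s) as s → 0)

DC gain = H(0) = 11/(5 × 4) = 11/20 = 0.55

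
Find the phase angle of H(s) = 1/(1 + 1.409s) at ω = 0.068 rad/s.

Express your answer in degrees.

Phase = -arctan(ωτ) = -arctan(0.068 × 1.409) = -5.5°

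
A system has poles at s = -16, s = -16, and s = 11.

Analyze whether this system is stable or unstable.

Pole(s) at s = 11 are not in the left half-plane. System is unstable.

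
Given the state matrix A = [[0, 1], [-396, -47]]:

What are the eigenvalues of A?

det(A - λI) = λ² - (-47)λ + 396 = (λ - (-11))(λ - (-36)). Eigenvalues: -11, -36.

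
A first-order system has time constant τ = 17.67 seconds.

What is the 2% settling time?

For first-order system, 2% settling time ≈ 4τ = 4 × 17.67 = 70.68 s.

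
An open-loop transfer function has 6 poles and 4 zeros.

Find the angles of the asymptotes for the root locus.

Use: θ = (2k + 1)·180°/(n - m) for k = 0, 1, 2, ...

n - m = 6 - 4 = 2. Angles: θk = (2k + 1)·180°/2 = 90°, 270°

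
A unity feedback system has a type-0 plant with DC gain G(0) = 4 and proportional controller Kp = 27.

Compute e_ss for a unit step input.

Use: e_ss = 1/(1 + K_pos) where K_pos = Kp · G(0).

K_pos = Kp · G(0) = 27 × 4 = 108. e_ss = 1/(1 + 108) = 0.0092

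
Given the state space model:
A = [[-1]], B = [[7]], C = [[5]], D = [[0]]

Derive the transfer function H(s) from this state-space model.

(sI - A)⁻¹ = 1/(s + 1). H(s) = 5 × 7/(s + 1) + 0 = 35/(s + 1).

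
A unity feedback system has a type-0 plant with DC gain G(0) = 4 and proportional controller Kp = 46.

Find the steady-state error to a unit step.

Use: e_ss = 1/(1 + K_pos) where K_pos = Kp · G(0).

K_pos = Kp · G(0) = 46 × 4 = 184. e_ss = 1/(1 + 184) = 0.0054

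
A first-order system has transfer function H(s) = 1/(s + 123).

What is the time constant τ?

For H(s) = 1/(s + 1/τ), the pole is at -1/τ = -123, so τ = 1/123 = 0.0081 s.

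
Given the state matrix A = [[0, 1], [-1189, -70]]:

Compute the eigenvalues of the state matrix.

det(A - λI) = λ² - (-70)λ + 1189 = (λ - (-41))(λ - (-29)). Eigenvalues: -41, -29.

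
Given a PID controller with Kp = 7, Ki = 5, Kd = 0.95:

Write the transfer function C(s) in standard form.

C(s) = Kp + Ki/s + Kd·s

Substituting values: C(s) = 7 + 5/s + 0.95s = (0.95s² + 7s + 5)/s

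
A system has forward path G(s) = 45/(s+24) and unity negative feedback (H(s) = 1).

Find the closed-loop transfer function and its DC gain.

T(s) = G/(1+GH) = [45/(s+24)] / [1 + 45/(s+24)] = 45/(s+24+45) = 45/(s+69). DC gain = 45/69 = 0.6522.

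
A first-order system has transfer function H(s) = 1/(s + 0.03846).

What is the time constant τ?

For H(s) = 1/(s + 1/τ), the pole is at -1/τ = -0.03846, so τ = 1/0.03846 = 26 s.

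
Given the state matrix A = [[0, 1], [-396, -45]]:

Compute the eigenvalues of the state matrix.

det(A - λI) = λ² - (-45)λ + 396 = (λ - (-12))(λ - (-33)). Eigenvalues: -12, -33.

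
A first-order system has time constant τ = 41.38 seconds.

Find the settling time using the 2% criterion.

For first-order system, 2% settling time ≈ 4τ = 4 × 41.38 = 165.52 s.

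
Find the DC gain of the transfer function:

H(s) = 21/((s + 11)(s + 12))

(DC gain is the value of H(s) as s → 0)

DC gain = H(0) = 21/(11 × 12) = 21/132 = 0.1591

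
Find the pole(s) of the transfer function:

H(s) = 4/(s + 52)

Pole is where denominator = 0: s + 52 = 0, so s = -52.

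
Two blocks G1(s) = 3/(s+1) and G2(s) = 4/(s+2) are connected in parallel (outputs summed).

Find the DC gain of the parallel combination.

Parallel: G_eq = G1 + G2. DC gain = G1(0) + G2(0) = 3/1 + 4/2 = 3 + 2 = 5.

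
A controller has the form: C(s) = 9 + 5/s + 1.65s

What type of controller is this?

This is a Proportional-Integral-Derivative (PID) controller.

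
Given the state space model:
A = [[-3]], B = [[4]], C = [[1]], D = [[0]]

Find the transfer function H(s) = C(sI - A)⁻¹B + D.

(sI - A)⁻¹ = 1/(s + 3). H(s) = 1 × 4/(s + 3) + 0 = 4/(s + 3).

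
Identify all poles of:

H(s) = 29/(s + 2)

Pole is where denominator = 0: s + 2 = 0, so s = -2.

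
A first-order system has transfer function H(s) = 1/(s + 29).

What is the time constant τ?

For H(s) = 1/(s + 1/τ), the pole is at -1/τ = -29, so τ = 1/29 = 0.0345 s.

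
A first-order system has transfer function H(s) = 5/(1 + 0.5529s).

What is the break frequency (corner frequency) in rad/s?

Corner frequency = 1/τ = 1/0.5529 = 1.809 rad/s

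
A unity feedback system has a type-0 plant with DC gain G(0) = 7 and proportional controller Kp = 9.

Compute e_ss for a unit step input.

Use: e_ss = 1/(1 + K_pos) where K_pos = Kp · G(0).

K_pos = Kp · G(0) = 9 × 7 = 63. e_ss = 1/(1 + 63) = 0.015625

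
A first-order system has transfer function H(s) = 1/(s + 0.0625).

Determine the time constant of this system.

For H(s) = 1/(s + 1/τ), the pole is at -1/τ = -0.0625, so τ = 1/0.0625 = 16 s.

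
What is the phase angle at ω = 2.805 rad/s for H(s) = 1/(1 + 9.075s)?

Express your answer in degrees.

Phase = -arctan(ωτ) = -arctan(2.805 × 9.075) = -87.8°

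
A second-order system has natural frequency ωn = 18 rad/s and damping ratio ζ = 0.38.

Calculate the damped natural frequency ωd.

ωd = ωn√(1 - ζ²) = 18√(1 - 0.38²) = 16.65 rad/s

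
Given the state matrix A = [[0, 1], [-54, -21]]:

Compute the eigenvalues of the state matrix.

det(A - λI) = λ² - (-21)λ + 54 = (λ - (-18))(λ - (-3)). Eigenvalues: -18, -3.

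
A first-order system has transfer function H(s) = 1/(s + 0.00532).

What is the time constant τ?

For H(s) = 1/(s + 1/τ), the pole is at -1/τ = -0.00532, so τ = 1/0.00532 = 188 s.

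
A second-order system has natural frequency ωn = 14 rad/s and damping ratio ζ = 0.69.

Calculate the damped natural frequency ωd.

ωd = ωn√(1 - ζ²) = 14√(1 - 0.69²) = 10.13 rad/s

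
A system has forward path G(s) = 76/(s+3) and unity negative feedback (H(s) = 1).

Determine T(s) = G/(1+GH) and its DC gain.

T(s) = G/(1+GH) = [76/(s+3)] / [1 + 76/(s+3)] = 76/(s+3+76) = 76/(s+79). DC gain = 76/79 = 0.9620.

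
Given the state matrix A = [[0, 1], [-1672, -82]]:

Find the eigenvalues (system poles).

det(A - λI) = λ² - (-82)λ + 1672 = (λ - (-44))(λ - (-38)). Eigenvalues: -44, -38.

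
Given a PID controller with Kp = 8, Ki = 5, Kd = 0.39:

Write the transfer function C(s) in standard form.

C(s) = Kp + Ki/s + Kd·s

Substituting values: C(s) = 8 + 5/s + 0.39s = (0.39s² + 8s + 5)/s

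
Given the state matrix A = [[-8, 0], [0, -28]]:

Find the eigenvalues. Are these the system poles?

For diagonal matrix, eigenvalues are diagonal entries: λ₁ = -8, λ₂ = -28. Eigenvalues of A = system poles.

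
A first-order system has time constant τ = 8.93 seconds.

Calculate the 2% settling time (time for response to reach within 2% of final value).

For first-order system, 2% settling time ≈ 4τ = 4 × 8.93 = 35.72 s.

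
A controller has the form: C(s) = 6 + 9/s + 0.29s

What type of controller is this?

This is a Proportional-Integral-Derivative (PID) controller.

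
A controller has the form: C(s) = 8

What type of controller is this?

This is a Proportional (P) controller.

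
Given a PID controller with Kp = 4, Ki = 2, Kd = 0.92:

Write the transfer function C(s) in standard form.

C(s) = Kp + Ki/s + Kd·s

Substituting values: C(s) = 4 + 2/s + 0.92s = (0.92s² + 4s + 2)/s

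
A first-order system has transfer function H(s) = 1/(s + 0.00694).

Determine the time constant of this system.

For H(s) = 1/(s + 1/τ), the pole is at -1/τ = -0.00694, so τ = 1/0.00694 = 144.1 s.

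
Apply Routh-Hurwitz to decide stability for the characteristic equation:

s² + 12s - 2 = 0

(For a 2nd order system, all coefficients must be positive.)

Coefficients: 1, 12, -2. c=-2 not positive, so system is unstable.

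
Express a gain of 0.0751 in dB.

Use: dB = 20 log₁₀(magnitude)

dB = 20 log₁₀(0.0751) = -22.5 dB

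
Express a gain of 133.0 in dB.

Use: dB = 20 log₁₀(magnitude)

dB = 20 log₁₀(133.0) = 42.5 dB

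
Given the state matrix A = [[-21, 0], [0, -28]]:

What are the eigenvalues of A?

For diagonal matrix, eigenvalues are diagonal entries: λ₁ = -21, λ₂ = -28.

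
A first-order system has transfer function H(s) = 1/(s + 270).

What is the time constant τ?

For H(s) = 1/(s + 1/τ), the pole is at -1/τ = -270, so τ = 1/270 = 0.0037 s.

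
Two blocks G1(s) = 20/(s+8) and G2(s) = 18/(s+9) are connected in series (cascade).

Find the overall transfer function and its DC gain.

Series: multiply transfer functions. G_eq = 20/(s+8) × 18/(s+9) = 360/((s+8)(s+9)). DC gain = 360/(8×9) = 5.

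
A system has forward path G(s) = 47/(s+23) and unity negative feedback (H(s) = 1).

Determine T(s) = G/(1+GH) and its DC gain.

T(s) = G/(1+GH) = [47/(s+23)] / [1 + 47/(s+23)] = 47/(s+23+47) = 47/(s+70). DC gain = 47/70 = 0.6714.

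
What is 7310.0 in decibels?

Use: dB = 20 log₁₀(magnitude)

dB = 20 log₁₀(7310.0) = 77.3 dB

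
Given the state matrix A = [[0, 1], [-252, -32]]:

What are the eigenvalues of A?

det(A - λI) = λ² - (-32)λ + 252 = (λ - (-18))(λ - (-14)). Eigenvalues: -18, -14.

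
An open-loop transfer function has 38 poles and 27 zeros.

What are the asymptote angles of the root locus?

n - m = 38 - 27 = 11. Angles: θk = (2k + 1)·180°/11 = 16.36°, 49.09°, 81.82°, 114.55°, 147.27°, 180°, 212.73°, 245.45°, 278.18°, 310.91°, 343.64°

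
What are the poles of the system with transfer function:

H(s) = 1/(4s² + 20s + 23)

Discriminant = 20² - 4×4×23 = 400 - 368 = 32 > 0, so two distinct real poles. Using quadratic formula: s = (-20 ± √32)/(2×4) = (-20 ± √32)/8, with √32 ≈ 5.6569. s₁ ≈ -1.7929, s₂ ≈ -3.2071. Poles: s₁ = -1.7929, s₂ = -3.2071.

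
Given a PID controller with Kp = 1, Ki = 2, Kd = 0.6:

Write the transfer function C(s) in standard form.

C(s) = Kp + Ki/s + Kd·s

Substituting values: C(s) = 1 + 2/s + 0.6s = (0.6s² + s + 2)/s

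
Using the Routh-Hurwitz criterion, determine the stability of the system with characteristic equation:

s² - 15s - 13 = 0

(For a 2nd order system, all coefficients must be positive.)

Coefficients: 1, -15, -13. b=-15, c=-13 not positive, so system is unstable.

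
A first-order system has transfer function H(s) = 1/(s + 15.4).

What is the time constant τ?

For H(s) = 1/(s + 1/τ), the pole is at -1/τ = -15.4, so τ = 1/15.4 = 0.0649 s.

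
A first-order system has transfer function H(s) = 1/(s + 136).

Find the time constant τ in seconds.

For H(s) = 1/(s + 1/τ), the pole is at -1/τ = -136, so τ = 1/136 = 0.0074 s.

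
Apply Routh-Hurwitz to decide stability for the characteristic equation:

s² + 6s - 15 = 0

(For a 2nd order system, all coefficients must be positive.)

Coefficients: 1, 6, -15. c=-15 not positive, so system is unstable.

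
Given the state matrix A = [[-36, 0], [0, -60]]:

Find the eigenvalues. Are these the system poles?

For diagonal matrix, eigenvalues are diagonal entries: λ₁ = -36, λ₂ = -60. Eigenvalues of A = system poles.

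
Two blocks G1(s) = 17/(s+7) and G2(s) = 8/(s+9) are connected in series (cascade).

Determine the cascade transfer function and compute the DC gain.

Series: multiply transfer functions. G_eq = 17/(s+7) × 8/(s+9) = 136/((s+7)(s+9)). DC gain = 136/(7×9) = 2.1587.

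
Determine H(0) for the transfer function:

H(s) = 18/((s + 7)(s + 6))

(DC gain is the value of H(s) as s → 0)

DC gain = H(0) = 18/(7 × 6) = 18/42 = 0.4286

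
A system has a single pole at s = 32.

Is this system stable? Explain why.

Pole at s = 32 is in the right half-plane. Unstable.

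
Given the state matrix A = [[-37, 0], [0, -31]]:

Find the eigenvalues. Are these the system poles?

For diagonal matrix, eigenvalues are diagonal entries: λ₁ = -37, λ₂ = -31. Eigenvalues of A = system poles.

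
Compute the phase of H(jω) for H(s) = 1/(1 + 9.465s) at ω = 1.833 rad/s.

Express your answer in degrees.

Phase = -arctan(ωτ) = -arctan(1.833 × 9.465) = -86.7°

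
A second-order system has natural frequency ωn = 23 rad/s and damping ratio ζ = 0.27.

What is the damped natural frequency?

ωd = ωn√(1 - ζ²) = 23√(1 - 0.27²) = 22.15 rad/s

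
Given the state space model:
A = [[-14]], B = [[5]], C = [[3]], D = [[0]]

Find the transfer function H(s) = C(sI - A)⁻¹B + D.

(sI - A)⁻¹ = 1/(s + 14). H(s) = 3 × 5/(s + 14) + 0 = 15/(s + 14).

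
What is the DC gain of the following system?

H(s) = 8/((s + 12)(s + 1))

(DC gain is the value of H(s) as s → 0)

DC gain = H(0) = 8/(12 × 1) = 8/12 = 0.6667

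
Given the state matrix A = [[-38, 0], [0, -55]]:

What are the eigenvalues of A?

For diagonal matrix, eigenvalues are diagonal entries: λ₁ = -38, λ₂ = -55.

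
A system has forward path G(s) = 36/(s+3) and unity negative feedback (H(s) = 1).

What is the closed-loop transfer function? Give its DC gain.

T(s) = G/(1+GH) = [36/(s+3)] / [1 + 36/(s+3)] = 36/(s+3+36) = 36/(s+39). DC gain = 36/39 = 0.9231.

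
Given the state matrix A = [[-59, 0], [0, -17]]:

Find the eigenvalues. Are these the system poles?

For diagonal matrix, eigenvalues are diagonal entries: λ₁ = -59, λ₂ = -17. Eigenvalues of A = system poles.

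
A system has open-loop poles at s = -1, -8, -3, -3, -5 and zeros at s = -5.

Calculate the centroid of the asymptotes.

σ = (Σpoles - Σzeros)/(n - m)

σ = (Σpoles - Σzeros)/(n - m) = (-20 - (-5))/(5 - 1) = -15/4 = -3.75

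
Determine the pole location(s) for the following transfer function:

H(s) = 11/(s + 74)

Pole is where denominator = 0: s + 74 = 0, so s = -74.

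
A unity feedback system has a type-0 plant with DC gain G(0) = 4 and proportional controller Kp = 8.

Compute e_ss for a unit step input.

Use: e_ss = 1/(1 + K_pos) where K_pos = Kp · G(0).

K_pos = Kp · G(0) = 8 × 4 = 32. e_ss = 1/(1 + 32) = 0.0303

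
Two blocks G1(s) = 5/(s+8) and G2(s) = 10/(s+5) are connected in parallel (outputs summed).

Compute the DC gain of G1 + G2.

Parallel: G_eq = G1 + G2. DC gain = G1(0) + G2(0) = 5/8 + 10/5 = 0.625 + 2 = 2.625.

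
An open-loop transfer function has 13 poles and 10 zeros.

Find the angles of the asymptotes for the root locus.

n - m = 13 - 10 = 3. Angles: θk = (2k + 1)·180°/3 = 60°, 180°, 300°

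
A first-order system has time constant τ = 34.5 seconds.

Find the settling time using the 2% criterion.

For first-order system, 2% settling time ≈ 4τ = 4 × 34.5 = 138.0 s.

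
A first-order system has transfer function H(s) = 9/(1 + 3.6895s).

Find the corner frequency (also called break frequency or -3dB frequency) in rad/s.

Corner frequency = 1/τ = 1/3.6895 = 0.271 rad/s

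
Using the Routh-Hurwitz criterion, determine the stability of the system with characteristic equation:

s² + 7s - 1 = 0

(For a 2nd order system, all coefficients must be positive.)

Coefficients: 1, 7, -1. c=-1 not positive, so system is unstable.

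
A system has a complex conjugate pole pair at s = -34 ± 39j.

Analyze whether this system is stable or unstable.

Real part of poles is -34 (< 0, left half-plane). Stable.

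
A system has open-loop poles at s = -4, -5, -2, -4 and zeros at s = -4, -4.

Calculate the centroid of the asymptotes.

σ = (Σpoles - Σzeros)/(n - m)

σ = (Σpoles - Σzeros)/(n - m) = (-15 - (-8))/(4 - 2) = -7/2 = -3.5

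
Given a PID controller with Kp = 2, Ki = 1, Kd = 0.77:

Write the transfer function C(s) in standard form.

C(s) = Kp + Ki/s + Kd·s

Substituting values: C(s) = 2 + 1/s + 0.77s = (0.77s² + 2s + 1)/s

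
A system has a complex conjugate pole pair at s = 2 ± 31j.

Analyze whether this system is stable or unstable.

Real part of poles is 2 (> 0, right half-plane). Unstable.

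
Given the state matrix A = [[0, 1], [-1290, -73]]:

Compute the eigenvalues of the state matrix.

det(A - λI) = λ² - (-73)λ + 1290 = (λ - (-30))(λ - (-43)). Eigenvalues: -30, -43.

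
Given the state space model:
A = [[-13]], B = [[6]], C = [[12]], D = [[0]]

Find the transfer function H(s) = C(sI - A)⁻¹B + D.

(sI - A)⁻¹ = 1/(s + 13). H(s) = 12 × 6/(s + 13) + 0 = 72/(s + 13).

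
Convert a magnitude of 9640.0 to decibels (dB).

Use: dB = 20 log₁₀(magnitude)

dB = 20 log₁₀(9640.0) = 79.7 dB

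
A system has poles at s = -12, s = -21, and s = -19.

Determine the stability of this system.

All poles are in the left half-plane. System is stable.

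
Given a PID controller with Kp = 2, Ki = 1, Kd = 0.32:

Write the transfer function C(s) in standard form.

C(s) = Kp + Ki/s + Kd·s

Substituting values: C(s) = 2 + 1/s + 0.32s = (0.32s² + 2s + 1)/s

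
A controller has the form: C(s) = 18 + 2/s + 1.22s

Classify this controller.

This is a Proportional-Integral-Derivative (PID) controller.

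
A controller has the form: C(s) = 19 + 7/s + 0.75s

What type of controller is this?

This is a Proportional-Integral-Derivative (PID) controller.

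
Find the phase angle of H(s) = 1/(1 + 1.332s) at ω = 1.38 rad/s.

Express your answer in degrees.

Phase = -arctan(ωτ) = -arctan(1.38 × 1.332) = -61.5°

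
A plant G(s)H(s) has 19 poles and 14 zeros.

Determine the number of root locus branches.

Root locus has n branches where n = number of poles = 19.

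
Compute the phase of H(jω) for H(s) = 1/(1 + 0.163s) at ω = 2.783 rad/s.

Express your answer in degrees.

Phase = -arctan(ωτ) = -arctan(2.783 × 0.163) = -24.4°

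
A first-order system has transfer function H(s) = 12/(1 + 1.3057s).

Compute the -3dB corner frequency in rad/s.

Corner frequency = 1/τ = 1/1.3057 = 0.766 rad/s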